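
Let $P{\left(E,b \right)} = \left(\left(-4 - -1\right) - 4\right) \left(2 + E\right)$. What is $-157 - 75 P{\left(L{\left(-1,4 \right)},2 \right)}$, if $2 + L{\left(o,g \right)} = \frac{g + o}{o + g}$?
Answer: $368$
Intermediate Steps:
$L{\left(o,g \right)} = -1$ ($L{\left(o,g \right)} = -2 + \frac{g + o}{o + g} = -2 + \frac{g + o}{g + o} = -2 + 1 = -1$)
$P{\left(E,b \right)} = -14 - 7 E$ ($P{\left(E,b \right)} = \left(\left(-4 + 1\right) - 4\right) \left(2 + E\right) = \left(-3 - 4\right) \left(2 + E\right) = - 7 \left(2 + E\right) = -14 - 7 E$)
$-157 - 75 P{\left(L{\left(-1,4 \right)},2 \right)} = -157 - 75 \left(-14 - -7\right) = -157 - 75 \left(-14 + 7\right) = -157 - -525 = -157 + 525 = 368$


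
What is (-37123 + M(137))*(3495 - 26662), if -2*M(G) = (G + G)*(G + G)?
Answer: 1729671387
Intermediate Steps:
M(G) = -2*G**2 (M(G) = -(G + G)*(G + G)/2 = -2*G*2*G/2 = -2*G**2)
(-37123 + M(137))*(3495 - 26662) = (-37123 - 2*137**2)*(3495 - 26662) = (-37123 - 2*18769)*(-23167) = (-37123 - 37538)*(-23167) = -74661*(-23167) = 1729671387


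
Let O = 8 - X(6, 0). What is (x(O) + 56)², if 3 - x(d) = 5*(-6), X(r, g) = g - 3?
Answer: 7921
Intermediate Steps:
X(r, g) = -3 + g
O = 11 (O = 8 - (-3 + 0) = 8 - 1*(-3) = 8 + 3 = 11)
x(d) = 33 (x(d) = 3 - 5*(-6) = 3 - 1*(-30) = 3 + 30 = 33)
(x(O) + 56)² = (33 + 56)² = 89² = 7921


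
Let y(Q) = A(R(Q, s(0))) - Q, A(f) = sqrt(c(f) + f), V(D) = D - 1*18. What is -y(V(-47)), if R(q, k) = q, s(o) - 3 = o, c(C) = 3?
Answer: -65 - I*sqrt(62) ≈ -65.0 - 7.874*I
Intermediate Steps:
V(D) = -18 + D (V(D) = D - 18 = -18 + D)
s(o) = 3 + o
A(f) = sqrt(3 + f)
y(Q) = sqrt(3 + Q) - Q
-y(V(-47)) = -(sqrt(3 + (-18 - 47)) - (-18 - 47)) = -(sqrt(3 - 65) - 1*(-65)) = -(sqrt(-62) + 65) = -(I*sqrt(62) + 65) = -(65 + I*sqrt(62)) = -65 - I*sqrt(62)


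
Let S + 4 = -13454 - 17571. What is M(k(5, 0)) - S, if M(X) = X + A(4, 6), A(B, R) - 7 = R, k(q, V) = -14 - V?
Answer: 31028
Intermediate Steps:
A(B, R) = 7 + R
S = -31029 (S = -4 + (-13454 - 17571) = -4 - 31025 = -31029)
M(X) = 13 + X (M(X) = X + (7 + 6) = X + 13 = 13 + X)
M(k(5, 0)) - S = (13 + (-14 - 1*0)) - 1*(-31029) = (13 + (-14 + 0)) + 31029 = (13 - 14) + 31029 = -1 + 31029 = 31028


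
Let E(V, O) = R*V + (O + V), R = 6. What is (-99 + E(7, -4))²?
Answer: 2916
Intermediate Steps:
E(V, O) = O + 7*V (E(V, O) = 6*V + (O + V) = O + 7*V)
(-99 + E(7, -4))² = (-99 + (-4 + 7*7))² = (-99 + (-4 + 49))² = (-99 + 45)² = (-54)² = 2916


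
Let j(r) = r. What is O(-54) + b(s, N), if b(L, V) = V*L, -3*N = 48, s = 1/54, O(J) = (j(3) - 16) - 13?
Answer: -710/27 ≈ -26.296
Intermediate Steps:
O(J) = -26 (O(J) = (3 - 16) - 13 = -13 - 13 = -26)
s = 1/54 ≈ 0.018519
N = -16 (N = -1/3*48 = -16)
b(L, V) = L*V
O(-54) + b(s, N) = -26 + (1/54)*(-16) = -26 - 8/27 = -710/27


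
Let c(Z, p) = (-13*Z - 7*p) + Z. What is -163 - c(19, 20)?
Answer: 205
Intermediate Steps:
c(Z, p) = -12*Z - 7*p
-163 - c(19, 20) = -163 - (-12*19 - 7*20) = -163 - (-228 - 140) = -163 - 1*(-368) = -163 + 368 = 205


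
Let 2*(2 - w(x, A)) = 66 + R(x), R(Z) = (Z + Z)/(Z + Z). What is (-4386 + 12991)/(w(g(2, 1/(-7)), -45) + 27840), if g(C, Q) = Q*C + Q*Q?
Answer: 17210/55617 ≈ 0.30944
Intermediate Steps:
R(Z) = 1 (R(Z) = (2*Z)/((2*Z)) = (2*Z)*(1/(2*Z)) = 1)
g(C, Q) = Q**2 + C*Q (g(C, Q) = C*Q + Q**2 = Q**2 + C*Q)
w(x, A) = -63/2 (w(x, A) = 2 - (66 + 1)/2 = 2 - 1/2*67 = 2 - 67/2 = -63/2)
(-4386 + 12991)/(w(g(2, 1/(-7)), -45) + 27840) = (-4386 + 12991)/(-63/2 + 27840) = 8605/(55617/2) = 8605*(2/55617) = 17210/55617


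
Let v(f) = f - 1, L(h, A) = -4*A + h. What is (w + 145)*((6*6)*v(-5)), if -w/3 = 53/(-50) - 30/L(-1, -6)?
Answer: -18889956/575 ≈ -32852.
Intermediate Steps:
L(h, A) = h - 4*A
v(f) = -1 + f
w = 8157/1150 (w = -3*(53/(-50) - 30/(-1 - 4*(-6))) = -3*(53*(-1/50) - 30/(-1 + 24)) = -3*(-53/50 - 30/23) = -3*(-2719/1150) = 8157/1150 ≈ 7.0930)
(w + 145)*((6*6)*v(-5)) = (8157/1150 + 145)*((6*6)*(-1 - 5)) = 174907*(36*(-6))/1150 = (174907/1150)*(-216) = -18889956/575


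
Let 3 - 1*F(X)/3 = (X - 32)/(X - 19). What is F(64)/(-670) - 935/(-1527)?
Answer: 3079823/5115450 ≈ 0.60206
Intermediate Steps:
F(X) = 9 - 3*(-32 + X)/(-19 + X) (F(X) = 9 - 3*(X - 32)/(X - 19) = 9 - 3*(-32 + X)/(-19 + X))
F(64)/(-670) - 935/(-1527) = (3*(-25 + 2*64)/(-19 + 64))/(-670) - 935/(-1527) = (3*(-25 + 128)/45)*(-1/670) - 935*(-1/1527) = (3*(1/45)*103)*(-1/670) + 935/1527 = (103/15)*(-1/670) + 935/1527 = -103/10050 + 935/1527 = 3079823/5115450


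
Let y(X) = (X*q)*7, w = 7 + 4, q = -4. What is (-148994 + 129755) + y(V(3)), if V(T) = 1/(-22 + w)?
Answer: -211601/11 ≈ -19236.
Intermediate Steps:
w = 11
V(T) = -1/11 (V(T) = 1/(-22 + 11) = 1/(-11) = -1/11)
y(X) = -28*X (y(X) = (X*(-4))*7 = -4*X*7 = -28*X)
(-148994 + 129755) + y(V(3)) = (-148994 + 129755) - 28*(-1/11) = -19239 + 28/11 = -211601/11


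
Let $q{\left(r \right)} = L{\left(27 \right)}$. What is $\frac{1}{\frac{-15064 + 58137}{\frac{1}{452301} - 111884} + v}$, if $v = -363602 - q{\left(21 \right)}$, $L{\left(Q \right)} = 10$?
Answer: $- \frac{50605245083}{18400693857080769} \approx -2.7502 \cdot 10^{-6}$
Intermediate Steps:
$q{\left(r \right)} = 10$
$v = -363612$ ($v = -363602 - 10 = -363612$)
$\frac{1}{\frac{-15064 + 58137}{\frac{1}{452301} - 111884} + v} = \frac{1}{\frac{-15064 + 58137}{\frac{1}{452301} - 111884} - 363612} = \frac{1}{\frac{43073}{\frac{1}{452301} - 111884} - 363612} = \frac{1}{\frac{43073}{- \frac{50605245083}{452301}} - 363612} = \frac{1}{43073 \left(- \frac{452301}{50605245083}\right) - 363612} = \frac{1}{- \frac{19481960973}{50605245083} - 363612} = \frac{1}{- \frac{18400693857080769}{50605245083}} = - \frac{50605245083}{18400693857080769}$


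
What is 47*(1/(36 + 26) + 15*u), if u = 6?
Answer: 262307/62 ≈ 4230.8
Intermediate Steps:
47*(1/(36 + 26) + 15*u) = 47*(1/(36 + 26) + 15*6) = 47*(1/62 + 90) = 47*(5581/62) = 262307/62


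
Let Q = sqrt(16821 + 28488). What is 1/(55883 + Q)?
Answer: 55883/3122864380 - sqrt(45309)/3122864380 ≈ 1.7827e-5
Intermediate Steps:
Q = sqrt(45309) ≈ 212.86
1/(55883 + Q) = 1/(55883 + sqrt(45309))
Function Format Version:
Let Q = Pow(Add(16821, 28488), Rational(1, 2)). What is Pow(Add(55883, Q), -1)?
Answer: Add(Rational(55883, 3122864380), Mul(Rational(-1, 3122864380), Pow(45309, Rational(1, 2)))) ≈ 1.7827e-5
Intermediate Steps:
Q = Pow(45309, Rational(1, 2)) ≈ 212.86
Pow(Add(55883, Q), -1) = Pow(Add(55883, Pow(45309, Rational(1, 2))), -1)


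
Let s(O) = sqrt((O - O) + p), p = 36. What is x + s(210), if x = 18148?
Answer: 18154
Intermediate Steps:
s(O) = 6 (s(O) = sqrt((O - O) + 36) = sqrt(0 + 36) = sqrt(36) = 6)
x + s(210) = 18148 + 6 = 18154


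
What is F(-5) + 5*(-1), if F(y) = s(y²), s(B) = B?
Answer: 20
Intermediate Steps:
F(y) = y²
F(-5) + 5*(-1) = (-5)² + 5*(-1) = 25 - 5 = 20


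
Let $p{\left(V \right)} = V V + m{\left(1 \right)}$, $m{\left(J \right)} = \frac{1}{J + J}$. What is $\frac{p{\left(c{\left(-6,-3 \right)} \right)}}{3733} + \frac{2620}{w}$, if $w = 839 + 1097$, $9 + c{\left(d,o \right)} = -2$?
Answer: $\frac{2503921}{1806772} \approx 1.3859$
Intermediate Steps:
$c{\left(d,o \right)} = -11$ ($c{\left(d,o \right)} = -9 - 2 = -11$)
$m{\left(J \right)} = \frac{1}{2 J}$
$w = 1936$
$p{\left(V \right)} = \frac{1}{2} + V^{2}$ ($p{\left(V \right)} = V V + \frac{1}{2 \cdot 1} = V^{2} + \frac{1}{2} \cdot 1 = V^{2} + \frac{1}{2} = \frac{1}{2} + V^{2}$)
$\frac{p{\left(c{\left(-6,-3 \right)} \right)}}{3733} + \frac{2620}{w} = \frac{\frac{1}{2} + \left(-11\right)^{2}}{3733} + \frac{2620}{1936} = \left(\frac{1}{2} + 121\right) \frac{1}{3733} + 2620 \cdot \frac{1}{1936} = \frac{243}{2} \cdot \frac{1}{3733} + \frac{655}{484} = \frac{243}{7466} + \frac{655}{484} = \frac{2503921}{1806772}$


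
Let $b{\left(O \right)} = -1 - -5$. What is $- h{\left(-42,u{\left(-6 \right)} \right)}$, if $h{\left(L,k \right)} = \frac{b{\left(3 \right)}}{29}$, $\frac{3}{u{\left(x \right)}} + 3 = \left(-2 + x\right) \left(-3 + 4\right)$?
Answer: $- \frac{4}{29} \approx -0.13793$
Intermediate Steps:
$b{\left(O \right)} = 4$ ($b{\left(O \right)} = -1 + 5 = 4$)
$u{\left(x \right)} = \frac{3}{-5 + x}$ ($u{\left(x \right)} = \frac{3}{-3 + \left(-2 + x\right) \left(-3 + 4\right)} = \frac{3}{-3 + \left(-2 + x\right) 1} = \frac{3}{-3 + \left(-2 + x\right)} = \frac{3}{-5 + x}$)
$h{\left(L,k \right)} = \frac{4}{29}$
$- h{\left(-42,u{\left(-6 \right)} \right)} = \left(-1\right) \frac{4}{29} = - \frac{4}{29}$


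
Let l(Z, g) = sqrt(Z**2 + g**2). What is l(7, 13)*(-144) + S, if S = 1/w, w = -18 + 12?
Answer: -1/6 - 144*sqrt(218) ≈ -2126.3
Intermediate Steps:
w = -6
S = -1/6 (S = 1/(-6) = -1/6 ≈ -0.16667)
l(7, 13)*(-144) + S = sqrt(7**2 + 13**2)*(-144) - 1/6 = sqrt(49 + 169)*(-144) - 1/6 = sqrt(218)*(-144) - 1/6 = -144*sqrt(218) - 1/6 = -1/6 - 144*sqrt(218)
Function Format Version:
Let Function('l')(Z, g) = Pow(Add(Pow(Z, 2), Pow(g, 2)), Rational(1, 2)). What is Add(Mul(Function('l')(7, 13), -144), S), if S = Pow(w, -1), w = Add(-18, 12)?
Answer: Add(Rational(-1, 6), Mul(-144, Pow(218, Rational(1, 2)))) ≈ -2126.3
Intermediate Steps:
w = -6
S = Rational(-1, 6) (S = Pow(-6, -1) = Rational(-1, 6) ≈ -0.16667)
Add(Mul(Function('l')(7, 13), -144), S) = Add(Mul(Pow(Add(Pow(7, 2), Pow(13, 2)), Rational(1, 2)), -144), Rational(-1, 6)) = Add(Mul(Pow(Add(49, 169), Rational(1, 2)), -144), Rational(-1, 6)) = Add(Mul(Pow(218, Rational(1, 2)), -144), Rational(-1, 6)) = Add(Mul(-144, Pow(218, Rational(1, 2))), Rational(-1, 6)) = Add(Rational(-1, 6), Mul(-144, Pow(218, Rational(1, 2))))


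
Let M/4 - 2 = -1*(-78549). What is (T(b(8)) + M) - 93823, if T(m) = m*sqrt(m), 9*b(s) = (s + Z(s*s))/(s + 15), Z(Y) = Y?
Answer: 220381 + 16*sqrt(46)/529 ≈ 2.2038e+5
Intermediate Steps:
b(s) = (s + s**2)/(9*(15 + s)) (b(s) = ((s + s*s)/(s + 15))/9 = ((s + s**2)/(15 + s))/9 = (s + s**2)/(9*(15 + s)))
M = 314204 (M = 8 + 4*(-1*(-78549)) = 8 + 4*78549 = 8 + 314196 = 314204)
T(m) = m**(3/2)
(T(b(8)) + M) - 93823 = (((1/9)*8*(1 + 8)/(15 + 8))**(3/2) + 314204) - 93823 = (((1/9)*8*9/23)**(3/2) + 314204) - 93823 = (((1/9)*8*(1/23)*9)**(3/2) + 314204) - 93823 = ((8/23)**(3/2) + 314204) - 93823 = (16*sqrt(46)/529 + 314204) - 93823 = (314204 + 16*sqrt(46)/529) - 93823 = 220381 + 16*sqrt(46)/529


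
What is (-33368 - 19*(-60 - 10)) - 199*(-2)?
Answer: -31640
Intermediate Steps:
(-33368 - 19*(-60 - 10)) - 199*(-2) = (-33368 - 19*(-70)) + 398 = (-33368 + 1330) + 398 = -32038 + 398 = -31640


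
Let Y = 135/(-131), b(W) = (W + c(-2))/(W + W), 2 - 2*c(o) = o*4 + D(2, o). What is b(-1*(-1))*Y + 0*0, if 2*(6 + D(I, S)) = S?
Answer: -2565/524 ≈ -4.8950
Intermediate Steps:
D(I, S) = -6 + S/2
c(o) = 4 - 9*o/4 (c(o) = 1 - (o*4 + (-6 + o/2))/2 = 1 - (4*o + (-6 + o/2))/2 = 1 - (-6 + 9*o/2)/2 = 1 + (3 - 9*o/4) = 4 - 9*o/4)
b(W) = (17/2 + W)/(2*W) (b(W) = (W + (4 - 9/4*(-2)))/(W + W) = (W + (4 + 9/2))/((2*W)) = (W + 17/2)*(1/(2*W)) = (17/2 + W)*(1/(2*W)) = (17/2 + W)/(2*W))
Y = -135/131 (Y = 135*(-1/131) = -135/131 ≈ -1.0305)
b(-1*(-1))*Y + 0*0 = ((17 + 2*(-1*(-1)))/(4*((-1*(-1)))))*(-135/131) + 0*0 = ((¼)*(17 + 2*1)/1)*(-135/131) + 0 = ((¼)*1*(17 + 2))*(-135/131) + 0 = ((¼)*1*19)*(-135/131) + 0 = (19/4)*(-135/131) + 0 = -2565/524 + 0 = -2565/524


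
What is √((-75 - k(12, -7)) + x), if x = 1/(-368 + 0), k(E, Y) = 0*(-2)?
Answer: I*√634823/92 ≈ 8.6604*I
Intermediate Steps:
k(E, Y) = 0
x = -1/368 (x = 1/(-368) = -1/368 ≈ -0.0027174)
√((-75 - k(12, -7)) + x) = √((-75 - 1*0) - 1/368) = √((-75 + 0) - 1/368) = √(-75 - 1/368) = √(-27601/368) = I*√634823/92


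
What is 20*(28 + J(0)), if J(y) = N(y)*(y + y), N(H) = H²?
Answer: 560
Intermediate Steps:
J(y) = 2*y³ (J(y) = y²*(y + y) = y²*(2*y) = 2*y³)
20*(28 + J(0)) = 20*(28 + 2*0³) = 20*(28 + 2*0) = 20*(28 + 0) = 20*28 = 560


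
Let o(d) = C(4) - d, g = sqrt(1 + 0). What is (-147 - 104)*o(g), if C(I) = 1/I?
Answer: 753/4 ≈ 188.25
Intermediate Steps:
g = 1 (g = sqrt(1) = 1)
o(d) = 1/4 - d
(-147 - 104)*o(g) = (-147 - 104)*(1/4 - 1*1) = -251*(1/4 - 1) = -251*(-3/4) = 753/4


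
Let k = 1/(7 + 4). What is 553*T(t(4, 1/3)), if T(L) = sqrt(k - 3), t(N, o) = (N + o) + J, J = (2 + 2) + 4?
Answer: 2212*I*sqrt(22)/11 ≈ 943.2*I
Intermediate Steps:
J = 8 (J = 4 + 4 = 8)
t(N, o) = 8 + N + o (t(N, o) = (N + o) + 8 = 8 + N + o)
k = 1/11 ≈ 0.090909
T(L) = 4*I*sqrt(22)/11 (T(L) = sqrt(1/11 - 3) = sqrt(-32/11) = 4*I*sqrt(22)/11)
553*T(t(4, 1/3)) = 553*(4*I*sqrt(22)/11) = 2212*I*sqrt(22)/11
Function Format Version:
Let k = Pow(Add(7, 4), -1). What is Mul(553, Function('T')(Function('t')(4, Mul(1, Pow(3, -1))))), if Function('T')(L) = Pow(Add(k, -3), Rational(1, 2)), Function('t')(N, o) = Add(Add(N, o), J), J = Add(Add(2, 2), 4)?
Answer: Mul(Rational(2212, 11), I, Pow(22, Rational(1, 2))) ≈ Mul(943.20, I)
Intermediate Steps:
J = 8 (J = Add(4, 4) = 8)
Function('t')(N, o) = Add(8, N, o) (Function('t')(N, o) = Add(Add(N, o), 8) = Add(8, N, o))
k = Rational(1, 11) (k = Pow(11, -1) = Rational(1, 11) ≈ 0.090909)
Function('T')(L) = Mul(Rational(4, 11), I, Pow(22, Rational(1, 2))) (Function('T')(L) = Pow(Add(Rational(1, 11), -3), Rational(1, 2)) = Pow(Rational(-32, 11), Rational(1, 2)) = Mul(Rational(4, 11), I, Pow(22, Rational(1, 2))))
Mul(553, Function('T')(Function('t')(4, Mul(1, Pow(3, -1))))) = Mul(553, Mul(Rational(4, 11), I, Pow(22, Rational(1, 2)))) = Mul(Rational(2212, 11), I, Pow(22, Rational(1, 2)))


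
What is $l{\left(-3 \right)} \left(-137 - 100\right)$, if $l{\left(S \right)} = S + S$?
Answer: $1422$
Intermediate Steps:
$l{\left(S \right)} = 2 S$
$l{\left(-3 \right)} \left(-137 - 100\right) = 2 \left(-3\right) \left(-137 - 100\right) = \left(-6\right) \left(-237\right) = 1422$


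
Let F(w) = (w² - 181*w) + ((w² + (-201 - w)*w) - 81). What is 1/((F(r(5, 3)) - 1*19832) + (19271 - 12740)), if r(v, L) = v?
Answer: -1/15267 ≈ -6.5501e-5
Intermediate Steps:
F(w) = -81 - 181*w + 2*w² + w*(-201 - w) (F(w) = (w² - 181*w) + ((w² + w*(-201 - w)) - 81) = (w² - 181*w) + (-81 + w² + w*(-201 - w)) = -81 - 181*w + 2*w² + w*(-201 - w))
1/((F(r(5, 3)) - 1*19832) + (19271 - 12740)) = 1/(((-81 + 5² - 382*5) - 1*19832) + (19271 - 12740)) = 1/(((-81 + 25 - 1910) - 19832) + 6531) = 1/((-1966 - 19832) + 6531) = 1/(-21798 + 6531) = 1/(-15267) = -1/15267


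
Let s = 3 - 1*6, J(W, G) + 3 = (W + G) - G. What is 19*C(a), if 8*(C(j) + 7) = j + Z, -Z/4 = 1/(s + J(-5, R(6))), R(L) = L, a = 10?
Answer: -4769/44 ≈ -108.39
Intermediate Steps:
J(W, G) = -3 + W (J(W, G) = -3 + ((W + G) - G) = -3 + ((G + W) - G) = -3 + W)
s = -3 (s = 3 - 6 = -3)
Z = 4/11 (Z = -4/(-3 + (-3 - 5)) = -4/(-3 - 8) = -4/(-11) = -4*(-1/11) = 4/11 ≈ 0.36364)
C(j) = -153/22 + j/8 (C(j) = -7 + (j + 4/11)/8 = -7 + (4/11 + j)/8 = -7 + (1/22 + j/8) = -153/22 + j/8)
19*C(a) = 19*(-153/22 + (1/8)*10) = 19*(-153/22 + 5/4) = 19*(-251/44) = -4769/44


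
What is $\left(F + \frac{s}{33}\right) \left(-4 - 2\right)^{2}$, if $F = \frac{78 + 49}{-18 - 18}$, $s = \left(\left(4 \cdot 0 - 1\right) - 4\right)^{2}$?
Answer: $- \frac{1097}{11} \approx -99.727$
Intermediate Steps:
$s = 25$ ($s = \left(\left(0 - 1\right) - 4\right)^{2} = \left(-1 - 4\right)^{2} = \left(-5\right)^{2} = 25$)
$F = - \frac{127}{36}$ ($F = \frac{127}{-36} = 127 \left(- \frac{1}{36}\right) = - \frac{127}{36} \approx -3.5278$)
$\left(F + \frac{s}{33}\right) \left(-4 - 2\right)^{2} = \left(- \frac{127}{36} + \frac{25}{33}\right) \left(-4 - 2\right)^{2} = \left(- \frac{127}{36} + 25 \cdot \frac{1}{33}\right) \left(-6\right)^{2} = \left(- \frac{127}{36} + \frac{25}{33}\right) 36 = \left(- \frac{1097}{396}\right) 36 = - \frac{1097}{11}$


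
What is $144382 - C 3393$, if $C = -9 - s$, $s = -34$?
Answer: $59557$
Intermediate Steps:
$C = 25$ ($C = -9 - -34 = -9 + 34 = 25$)
$144382 - C 3393 = 144382 - 25 \cdot 3393 = 144382 - 84825 = 59557$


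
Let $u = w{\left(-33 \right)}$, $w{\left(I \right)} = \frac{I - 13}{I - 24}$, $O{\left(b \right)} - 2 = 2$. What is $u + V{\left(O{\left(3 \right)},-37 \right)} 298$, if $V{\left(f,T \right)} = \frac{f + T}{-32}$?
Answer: $\frac{281005}{912} \approx 308.12$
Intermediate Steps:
$O{\left(b \right)} = 4$ ($O{\left(b \right)} = 2 + 2 = 4$)
$V{\left(f,T \right)} = - \frac{T}{32} - \frac{f}{32}$ ($V{\left(f,T \right)} = \left(T + f\right) \left(- \frac{1}{32}\right) = - \frac{T}{32} - \frac{f}{32}$)
$w{\left(I \right)} = \frac{-13 + I}{-24 + I}$
$u = \frac{46}{57}$ ($u = \frac{-13 - 33}{-24 - 33} = \frac{1}{-57} \left(-46\right) = \left(- \frac{1}{57}\right) \left(-46\right) = \frac{46}{57} \approx 0.80702$)
$u + V{\left(O{\left(3 \right)},-37 \right)} 298 = \frac{46}{57} + \left(\left(- \frac{1}{32}\right) \left(-37\right) - \frac{1}{8}\right) 298 = \frac{46}{57} + \left(\frac{37}{32} - \frac{1}{8}\right) 298 = \frac{46}{57} + \frac{33}{32} \cdot 298 = \frac{46}{57} + \frac{4917}{16} = \frac{281005}{912}$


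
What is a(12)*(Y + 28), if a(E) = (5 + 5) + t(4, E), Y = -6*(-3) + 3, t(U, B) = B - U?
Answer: 882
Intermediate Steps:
Y = 21 (Y = 18 + 3 = 21)
a(E) = 6 + E (a(E) = (5 + 5) + (E - 1*4) = 10 + (E - 4) = 10 + (-4 + E) = 6 + E)
a(12)*(Y + 28) = (6 + 12)*(21 + 28) = 18*49 = 882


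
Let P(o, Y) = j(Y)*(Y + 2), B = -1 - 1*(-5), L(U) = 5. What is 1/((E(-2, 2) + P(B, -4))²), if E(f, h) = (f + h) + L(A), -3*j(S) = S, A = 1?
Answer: 9/49 ≈ 0.18367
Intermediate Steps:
j(S) = -S/3
B = 4 (B = -1 + 5 = 4)
E(f, h) = 5 + f + h (E(f, h) = (f + h) + 5 = 5 + f + h)
P(o, Y) = -Y*(2 + Y)/3 (P(o, Y) = (-Y/3)*(Y + 2) = (-Y/3)*(2 + Y) = -Y*(2 + Y)/3)
1/((E(-2, 2) + P(B, -4))²) = 1/(((5 - 2 + 2) - ⅓*(-4)*(2 - 4))²) = 1/((5 - ⅓*(-4)*(-2))²) = 1/((5 - 8/3)²) = 1/((7/3)²) = 1/(49/9) = 9/49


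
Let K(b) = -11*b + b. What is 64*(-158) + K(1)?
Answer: -10122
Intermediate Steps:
K(b) = -10*b
64*(-158) + K(1) = 64*(-158) - 10*1 = -10112 - 10 = -10122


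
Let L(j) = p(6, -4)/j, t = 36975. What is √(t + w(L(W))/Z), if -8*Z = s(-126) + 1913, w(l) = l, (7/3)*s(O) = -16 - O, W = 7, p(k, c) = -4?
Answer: √6961129910047/13721 ≈ 192.29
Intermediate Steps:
s(O) = -48/7 - 3*O/7 (s(O) = 3*(-16 - O)/7 = -48/7 - 3*O/7)
L(j) = -4/j
Z = -13721/56 (Z = -((-48/7 - 3/7*(-126)) + 1913)/8 = -((-48/7 + 54) + 1913)/8 = -(330/7 + 1913)/8 = -⅛*13721/7 = -13721/56 ≈ -245.02)
√(t + w(L(W))/Z) = √(36975 + (-4/7)/(-13721/56)) = √(36975 - 4*⅐*(-56/13721)) = √(36975 - 4/7*(-56/13721)) = √(36975 + 32/13721) = √(507334007/13721) = √6961129910047/13721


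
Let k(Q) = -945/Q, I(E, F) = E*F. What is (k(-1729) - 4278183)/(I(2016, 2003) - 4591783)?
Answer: 1056711066/136772545 ≈ 7.7260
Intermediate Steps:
(k(-1729) - 4278183)/(I(2016, 2003) - 4591783) = (-945/(-1729) - 4278183)/(2016*2003 - 4591783) = (-945*(-1/1729) - 4278183)/(4038048 - 4591783) = (135/247 - 4278183)/(-553735) = -1056711066/247*(-1/553735) = 1056711066/136772545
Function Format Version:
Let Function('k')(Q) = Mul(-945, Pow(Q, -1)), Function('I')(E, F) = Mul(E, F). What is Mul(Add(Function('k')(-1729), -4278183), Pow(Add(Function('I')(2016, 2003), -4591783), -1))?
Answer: Rational(1056711066, 136772545) ≈ 7.7260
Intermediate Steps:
Mul(Add(Function('k')(-1729), -4278183), Pow(Add(Function('I')(2016, 2003), -4591783), -1)) = Mul(Add(Mul(-945, Pow(-1729, -1)), -4278183), Pow(Add(Mul(2016, 2003), -4591783), -1)) = Mul(Add(Mul(-945, Rational(-1, 1729)), -4278183), Pow(Add(4038048, -4591783), -1)) = Mul(Add(Rational(135, 247), -4278183), Pow(-553735, -1)) = Mul(Rational(-1056711066, 247), Rational(-1, 553735)) = Rational(1056711066, 136772545)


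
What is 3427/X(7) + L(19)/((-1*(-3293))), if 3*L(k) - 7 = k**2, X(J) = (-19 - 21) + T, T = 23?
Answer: -33849077/167943 ≈ -201.55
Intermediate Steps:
X(J) = -17 (X(J) = (-19 - 21) + 23 = -40 + 23 = -17)
L(k) = 7/3 + k**2/3
3427/X(7) + L(19)/((-1*(-3293))) = 3427/(-17) + (7/3 + (1/3)*19**2)/((-1*(-3293))) = 3427*(-1/17) + (7/3 + (1/3)*361)/3293 = -3427/17 + (7/3 + 361/3)*(1/3293) = -3427/17 + (368/3)*(1/3293) = -3427/17 + 368/9879 = -33849077/167943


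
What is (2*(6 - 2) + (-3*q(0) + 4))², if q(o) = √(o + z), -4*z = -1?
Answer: 441/4 ≈ 110.25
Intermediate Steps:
z = ¼ (z = -¼*(-1) = ¼ ≈ 0.25000)
q(o) = √(¼ + o) (q(o) = √(o + ¼) = √(¼ + o))
(2*(6 - 2) + (-3*q(0) + 4))² = (2*(6 - 2) + (-3*√(1 + 4*0)/2 + 4))² = (2*4 + (-3*√(1 + 0)/2 + 4))² = (8 + (-3*√1/2 + 4))² = (8 + (-3/2 + 4))² = (8 + 5/2)² = (21/2)² = 441/4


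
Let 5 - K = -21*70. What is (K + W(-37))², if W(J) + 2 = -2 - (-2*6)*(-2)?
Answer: 2093809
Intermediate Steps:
K = 1475 (K = 5 - (-21)*70 = 5 - 1*(-1470) = 5 + 1470 = 1475)
W(J) = -28 (W(J) = -2 + (-2 - (-2*6)*(-2)) = -2 + (-2 - (-12)*(-2)) = -2 + (-2 - 1*24) = -2 + (-2 - 24) = -2 - 26 = -28)
(K + W(-37))² = (1475 - 28)² = 1447² = 2093809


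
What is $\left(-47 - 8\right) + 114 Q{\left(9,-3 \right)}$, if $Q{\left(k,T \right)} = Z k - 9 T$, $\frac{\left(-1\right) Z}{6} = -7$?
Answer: $46115$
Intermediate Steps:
$Z = 42$ ($Z = \left(-6\right) \left(-7\right) = 42$)
$Q{\left(k,T \right)} = - 9 T + 42 k$ ($Q{\left(k,T \right)} = 42 k - 9 T = - 9 T + 42 k$)
$\left(-47 - 8\right) + 114 Q{\left(9,-3 \right)} = \left(-47 - 8\right) + 114 \left(\left(-9\right) \left(-3\right) + 42 \cdot 9\right) = \left(-47 - 8\right) + 114 \left(27 + 378\right) = -55 + 114 \cdot 405 = -55 + 46170 = 46115$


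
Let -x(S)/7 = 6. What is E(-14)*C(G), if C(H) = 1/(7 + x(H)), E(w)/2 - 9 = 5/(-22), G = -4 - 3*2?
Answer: -193/385 ≈ -0.50130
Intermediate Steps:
x(S) = -42 (x(S) = -7*6 = -42)
G = -10 (G = -4 - 6 = -10)
E(w) = 193/11 (E(w) = 18 + 2*(5/(-22)) = 18 + 2*(5*(-1/22)) = 18 + 2*(-5/22) = 18 - 5/11 = 193/11)
C(H) = -1/35 (C(H) = 1/(7 - 42) = 1/(-35) = -1/35)
E(-14)*C(G) = (193/11)*(-1/35) = -193/385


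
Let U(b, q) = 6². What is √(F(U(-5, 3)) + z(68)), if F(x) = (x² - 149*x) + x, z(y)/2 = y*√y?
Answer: 4*√(-252 + 17*√17) ≈ 53.949*I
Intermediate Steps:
U(b, q) = 36
z(y) = 2*y^(3/2) (z(y) = 2*(y*√y) = 2*y^(3/2))
F(x) = x² - 148*x
√(F(U(-5, 3)) + z(68)) = √(36*(-148 + 36) + 2*68^(3/2)) = √(36*(-112) + 2*(136*√17)) = √(-4032 + 272*√17)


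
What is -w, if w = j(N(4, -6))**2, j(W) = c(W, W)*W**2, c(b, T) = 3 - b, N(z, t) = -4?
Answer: -12544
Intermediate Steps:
j(W) = W**2*(3 - W) (j(W) = (3 - W)*W**2 = W**2*(3 - W))
w = 12544 (w = ((-4)**2*(3 - 1*(-4)))**2 = (16*(3 + 4))**2 = (16*7)**2 = 112**2 = 12544)
-w = -1*12544 = -12544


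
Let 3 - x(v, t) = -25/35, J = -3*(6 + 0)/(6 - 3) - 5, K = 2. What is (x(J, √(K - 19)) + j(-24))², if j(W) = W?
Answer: 20164/49 ≈ 411.51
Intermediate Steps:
J = -11 (J = -18/3 - 5 = -3*2 - 5 = -6 - 5 = -11)
x(v, t) = 26/7 (x(v, t) = 3 - (-25)/35 = 3 - 1*(-5/7) = 3 + 5/7 = 26/7)
(x(J, √(K - 19)) + j(-24))² = (26/7 - 24)² = (-142/7)² = 20164/49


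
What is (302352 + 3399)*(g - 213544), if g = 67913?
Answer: -44526823881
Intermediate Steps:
(302352 + 3399)*(g - 213544) = (302352 + 3399)*(67913 - 213544) = 305751*(-145631) = -44526823881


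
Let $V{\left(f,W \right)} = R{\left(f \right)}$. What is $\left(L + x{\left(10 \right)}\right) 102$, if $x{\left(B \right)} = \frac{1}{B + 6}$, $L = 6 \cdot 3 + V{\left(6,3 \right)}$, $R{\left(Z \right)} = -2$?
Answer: $\frac{13107}{8} \approx 1638.4$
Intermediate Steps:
$V{\left(f,W \right)} = -2$
$L = 16$ ($L = 6 \cdot 3 - 2 = 18 - 2 = 16$)
$x{\left(B \right)} = \frac{1}{6 + B}$
$\left(L + x{\left(10 \right)}\right) 102 = \left(16 + \frac{1}{6 + 10}\right) 102 = \left(16 + \frac{1}{16}\right) 102 = \frac{257}{16} \cdot 102 = \frac{13107}{8}$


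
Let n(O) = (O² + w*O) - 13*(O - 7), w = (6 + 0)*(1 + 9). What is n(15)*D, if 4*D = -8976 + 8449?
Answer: -538067/4 ≈ -1.3452e+5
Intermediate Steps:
w = 60 (w = 6*10 = 60)
D = -527/4 (D = (-8976 + 8449)/4 = (¼)*(-527) = -527/4 ≈ -131.75)
n(O) = 91 + O² + 47*O (n(O) = (O² + 60*O) - 13*(O - 7) = (O² + 60*O) - 13*(-7 + O) = (O² + 60*O) + (91 - 13*O) = 91 + O² + 47*O)
n(15)*D = (91 + 15² + 47*15)*(-527/4) = (91 + 225 + 705)*(-527/4) = 1021*(-527/4) = -538067/4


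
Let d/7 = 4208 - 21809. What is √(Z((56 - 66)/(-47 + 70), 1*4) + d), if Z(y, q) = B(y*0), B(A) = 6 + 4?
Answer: I*√123197 ≈ 350.99*I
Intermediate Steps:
B(A) = 10
Z(y, q) = 10
d = -123207 (d = 7*(4208 - 21809) = 7*(-17601) = -123207)
√(Z((56 - 66)/(-47 + 70), 1*4) + d) = √(10 - 123207) = √(-123197) = I*√123197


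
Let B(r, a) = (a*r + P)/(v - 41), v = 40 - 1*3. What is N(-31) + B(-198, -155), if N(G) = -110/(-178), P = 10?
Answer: -683020/89 ≈ -7674.4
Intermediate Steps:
v = 37 (v = 40 - 3 = 37)
N(G) = 55/89 (N(G) = -110*(-1/178) = 55/89)
B(r, a) = -5/2 - a*r/4 (B(r, a) = (a*r + 10)/(37 - 41) = (10 + a*r)/(-4) = (10 + a*r)*(-¼) = -5/2 - a*r/4)
N(-31) + B(-198, -155) = 55/89 + (-5/2 - ¼*(-155)*(-198)) = 55/89 + (-5/2 - 15345/2) = 55/89 - 7675 = -683020/89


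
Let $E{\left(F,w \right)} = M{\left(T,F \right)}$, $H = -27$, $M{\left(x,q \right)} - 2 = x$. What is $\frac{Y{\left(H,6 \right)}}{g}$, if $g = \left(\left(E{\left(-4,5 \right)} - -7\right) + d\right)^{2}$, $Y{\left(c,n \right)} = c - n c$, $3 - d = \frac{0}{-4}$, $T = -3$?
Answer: $\frac{5}{3} \approx 1.6667$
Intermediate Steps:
$M{\left(x,q \right)} = 2 + x$
$E{\left(F,w \right)} = -1$ ($E{\left(F,w \right)} = 2 - 3 = -1$)
$d = 3$ ($d = 3 - \frac{0}{-4} = 3 - 0 \left(- \frac{1}{4}\right) = 3 - 0 = 3 + 0 = 3$)
$Y{\left(c,n \right)} = c - c n$
$g = 81$ ($g = \left(\left(-1 - -7\right) + 3\right)^{2} = \left(\left(-1 + 7\right) + 3\right)^{2} = \left(6 + 3\right)^{2} = 9^{2} = 81$)
$\frac{Y{\left(H,6 \right)}}{g} = \frac{\left(-27\right) \left(1 - 6\right)}{81} = - 27 \left(1 - 6\right) \frac{1}{81} = \left(-27\right) \left(-5\right) \frac{1}{81} = 135 \cdot \frac{1}{81} = \frac{5}{3}$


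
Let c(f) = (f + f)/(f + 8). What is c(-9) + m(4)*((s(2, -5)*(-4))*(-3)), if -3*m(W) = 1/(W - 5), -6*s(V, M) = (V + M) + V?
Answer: 56/3 ≈ 18.667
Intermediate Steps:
s(V, M) = -V/3 - M/6 (s(V, M) = -((V + M) + V)/6 = -((M + V) + V)/6 = -(M + 2*V)/6 = -V/3 - M/6)
m(W) = -1/(3*(-5 + W)) (m(W) = -1/(3*(W - 5)) = -1/(3*(-5 + W)))
c(f) = 2*f/(8 + f) (c(f) = (2*f)/(8 + f) = 2*f/(8 + f))
c(-9) + m(4)*((s(2, -5)*(-4))*(-3)) = 2*(-9)/(8 - 9) + (-1/(-15 + 3*4))*(((-⅓*2 - ⅙*(-5))*(-4))*(-3)) = 2*(-9)/(-1) + (-1/(-15 + 12))*(((-⅔ + ⅚)*(-4))*(-3)) = 2*(-9)*(-1) + (-1/(-3))*(((⅙)*(-4))*(-3)) = 18 + (-1*(-⅓))*(-⅔*(-3)) = 18 + (⅓)*2 = 18 + ⅔ = 56/3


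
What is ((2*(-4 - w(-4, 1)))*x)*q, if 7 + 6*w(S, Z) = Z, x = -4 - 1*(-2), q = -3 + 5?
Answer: 24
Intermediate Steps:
q = 2
x = -2 (x = -4 + 2 = -2)
w(S, Z) = -7/6 + Z/6
((2*(-4 - w(-4, 1)))*x)*q = ((2*(-4 - (-7/6 + (⅙)*1)))*(-2))*2 = ((2*(-4 - (-7/6 + ⅙)))*(-2))*2 = ((2*(-4 - 1*(-1)))*(-2))*2 = ((2*(-4 + 1))*(-2))*2 = ((2*(-3))*(-2))*2 = -6*(-2)*2 = 12*2 = 24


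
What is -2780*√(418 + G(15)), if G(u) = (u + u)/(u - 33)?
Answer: -2780*√3747/3 ≈ -56724.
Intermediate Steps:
G(u) = 2*u/(-33 + u) (G(u) = (2*u)/(-33 + u) = 2*u/(-33 + u))
-2780*√(418 + G(15)) = -2780*√(418 + 2*15/(-33 + 15)) = -2780*√(418 + 2*15/(-18)) = -2780*√(418 + 2*15*(-1/18)) = -2780*√(418 - 5/3) = -2780*√3747/3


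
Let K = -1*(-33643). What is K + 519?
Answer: 34162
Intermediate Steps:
K = 33643
K + 519 = 33643 + 519 = 34162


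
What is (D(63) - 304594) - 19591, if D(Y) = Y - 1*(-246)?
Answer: -323876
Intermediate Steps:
D(Y) = 246 + Y (D(Y) = Y + 246 = 246 + Y)
(D(63) - 304594) - 19591 = ((246 + 63) - 304594) - 19591 = (309 - 304594) - 19591 = -304285 - 19591 = -323876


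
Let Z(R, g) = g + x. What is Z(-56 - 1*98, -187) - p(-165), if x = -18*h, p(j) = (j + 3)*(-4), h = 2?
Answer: -871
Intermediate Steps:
p(j) = -12 - 4*j (p(j) = (3 + j)*(-4) = -12 - 4*j)
x = -36 (x = -18*2 = -36)
Z(R, g) = -36 + g (Z(R, g) = g - 36 = -36 + g)
Z(-56 - 1*98, -187) - p(-165) = (-36 - 187) - (-12 - 4*(-165)) = -223 - (-12 + 660) = -223 - 1*648 = -223 - 648 = -871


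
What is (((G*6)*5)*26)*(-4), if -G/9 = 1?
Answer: 28080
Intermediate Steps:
G = -9 (G = -9*1 = -9)
(((G*6)*5)*26)*(-4) = ((-9*6*5)*26)*(-4) = (-54*5*26)*(-4) = -270*26*(-4) = -7020*(-4) = 28080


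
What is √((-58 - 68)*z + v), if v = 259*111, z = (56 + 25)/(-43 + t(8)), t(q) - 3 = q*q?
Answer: √113295/2 ≈ 168.30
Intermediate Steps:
t(q) = 3 + q² (t(q) = 3 + q*q = 3 + q²)
z = 27/8 (z = (56 + 25)/(-43 + (3 + 8²)) = 81/(-43 + (3 + 64)) = 81/(-43 + 67) = 81/24 = 81*(1/24) = 27/8 ≈ 3.3750)
v = 28749
√((-58 - 68)*z + v) = √((-58 - 68)*(27/8) + 28749) = √(-126*27/8 + 28749) = √(-1701/4 + 28749) = √(113295/4) = √113295/2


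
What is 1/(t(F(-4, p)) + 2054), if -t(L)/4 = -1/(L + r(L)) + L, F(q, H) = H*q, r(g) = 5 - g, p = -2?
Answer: 5/10114 ≈ 0.00049436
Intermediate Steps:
t(L) = ⅘ - 4*L (t(L) = -4*(-1/(L + (5 - L)) + L) = -4*(-1/5 + L) = -4*((⅕)*(-1) + L) = -4*(-⅕ + L) = ⅘ - 4*L)
1/(t(F(-4, p)) + 2054) = 1/((⅘ - (-8)*(-4)) + 2054) = 1/((⅘ - 4*8) + 2054) = 1/((⅘ - 32) + 2054) = 1/(-156/5 + 2054) = 1/(10114/5) = 5/10114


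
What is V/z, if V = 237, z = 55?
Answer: 237/55 ≈ 4.3091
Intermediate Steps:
V/z = 237/55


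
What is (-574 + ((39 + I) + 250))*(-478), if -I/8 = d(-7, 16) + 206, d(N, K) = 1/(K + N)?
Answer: 8319590/9 ≈ 9.2440e+5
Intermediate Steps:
I = -14840/9 (I = -8*(1/(16 - 7) + 206) = -8*(1/9 + 206) = -8*1855/9 = -14840/9 ≈ -1648.9)
(-574 + ((39 + I) + 250))*(-478) = (-574 + ((39 - 14840/9) + 250))*(-478) = (-574 + (-14489/9 + 250))*(-478) = (-574 - 12239/9)*(-478) = -17405/9*(-478) = 8319590/9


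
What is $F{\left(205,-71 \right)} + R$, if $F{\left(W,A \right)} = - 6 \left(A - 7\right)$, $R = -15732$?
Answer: $-15264$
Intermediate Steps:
$F{\left(W,A \right)} = 42 - 6 A$ ($F{\left(W,A \right)} = - 6 \left(-7 + A\right) = 42 - 6 A$)
$F{\left(205,-71 \right)} + R = \left(42 - -426\right) - 15732 = \left(42 + 426\right) - 15732 = 468 - 15732 = -15264$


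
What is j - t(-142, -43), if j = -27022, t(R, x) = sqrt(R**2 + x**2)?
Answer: -27022 - sqrt(22013) ≈ -27170.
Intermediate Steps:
j - t(-142, -43) = -27022 - sqrt((-142)**2 + (-43)**2) = -27022 - sqrt(20164 + 1849) = -27022 - sqrt(22013)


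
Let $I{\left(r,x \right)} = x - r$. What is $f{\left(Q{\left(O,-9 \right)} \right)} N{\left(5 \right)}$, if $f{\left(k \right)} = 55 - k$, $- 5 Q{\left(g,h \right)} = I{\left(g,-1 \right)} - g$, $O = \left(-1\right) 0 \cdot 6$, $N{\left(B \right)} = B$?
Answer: $274$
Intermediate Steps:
$O = 0$ ($O = 0 \cdot 6 = 0$)
$Q{\left(g,h \right)} = \frac{1}{5} + \frac{2 g}{5}$ ($Q{\left(g,h \right)} = - \frac{\left(-1 - g\right) - g}{5} = - \frac{-1 - 2 g}{5} = \frac{1}{5} + \frac{2 g}{5}$)
$f{\left(Q{\left(O,-9 \right)} \right)} N{\left(5 \right)} = \left(55 - \left(\frac{1}{5} + \frac{2}{5} \cdot 0\right)\right) 5 = \left(55 - \left(\frac{1}{5} + 0\right)\right) 5 = \left(55 - \frac{1}{5}\right) 5 = \frac{274}{5} \cdot 5 = 274$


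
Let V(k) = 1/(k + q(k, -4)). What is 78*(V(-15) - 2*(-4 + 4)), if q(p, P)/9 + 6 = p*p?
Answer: 13/326 ≈ 0.039877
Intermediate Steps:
q(p, P) = -54 + 9*p² (q(p, P) = -54 + 9*(p*p) = -54 + 9*p²)
V(k) = 1/(-54 + k + 9*k²) (V(k) = 1/(k + (-54 + 9*k²)) = 1/(-54 + k + 9*k²))
78*(V(-15) - 2*(-4 + 4)) = 78*(1/(-54 - 15 + 9*(-15)²) - 2*(-4 + 4)) = 78*(1/(-54 - 15 + 9*225) - 2*0) = 78*(1/(-54 - 15 + 2025) + 0) = 78*(1/1956 + 0) = 78*(1/1956) = 13/326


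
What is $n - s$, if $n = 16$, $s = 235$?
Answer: $-219$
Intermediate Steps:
$n - s = 16 - 235 = -219$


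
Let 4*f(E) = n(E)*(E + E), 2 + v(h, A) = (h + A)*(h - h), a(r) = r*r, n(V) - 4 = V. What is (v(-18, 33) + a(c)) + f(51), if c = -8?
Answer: 2929/2 ≈ 1464.5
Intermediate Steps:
n(V) = 4 + V
a(r) = r²
v(h, A) = -2 (v(h, A) = -2 + (h + A)*(h - h) = -2 + (A + h)*0 = -2 + 0 = -2)
f(E) = E*(4 + E)/2 (f(E) = ((4 + E)*(E + E))/4 = ((4 + E)*(2*E))/4 = (2*E*(4 + E))/4 = E*(4 + E)/2)
(v(-18, 33) + a(c)) + f(51) = (-2 + (-8)²) + (½)*51*(4 + 51) = (-2 + 64) + (½)*51*55 = 62 + 2805/2 = 2929/2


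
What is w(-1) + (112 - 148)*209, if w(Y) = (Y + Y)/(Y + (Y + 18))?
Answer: -60193/8 ≈ -7524.1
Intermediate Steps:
w(Y) = 2*Y/(18 + 2*Y) (w(Y) = (2*Y)/(Y + (18 + Y)) = (2*Y)/(18 + 2*Y) = 2*Y/(18 + 2*Y))
w(-1) + (112 - 148)*209 = -1/(9 - 1) + (112 - 148)*209 = -1/8 - 36*209 = -1*⅛ - 7524 = -⅛ - 7524 = -60193/8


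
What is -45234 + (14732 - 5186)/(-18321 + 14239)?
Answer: -92327367/2041 ≈ -45236.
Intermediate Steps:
-45234 + (14732 - 5186)/(-18321 + 14239) = -45234 + 9546/(-4082) = -45234 + 9546*(-1/4082) = -45234 - 4773/2041 = -92327367/2041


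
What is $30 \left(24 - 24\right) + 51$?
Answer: $51$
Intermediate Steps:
$30 \left(24 - 24\right) + 51 = 30 \cdot 0 + 51 = 0 + 51 = 51$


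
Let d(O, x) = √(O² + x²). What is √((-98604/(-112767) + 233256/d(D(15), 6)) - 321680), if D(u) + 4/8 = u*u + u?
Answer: 2*√(-5989236356948761744455575 + 37832747533994428980*√229585)/8629870565 ≈ 566.31*I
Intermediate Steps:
D(u) = -½ + u + u² (D(u) = -½ + (u*u + u) = -½ + (u² + u) = -½ + (u + u²) = -½ + u + u²)
√((-98604/(-112767) + 233256/d(D(15), 6)) - 321680) = √((-98604/(-112767) + 233256/(√((-½ + 15 + 15²)² + 6²))) - 321680) = √((-98604*(-1/112767) + 233256/(√((-½ + 15 + 225)² + 36))) - 321680) = √((32868/37589 + 233256/(√((479/2)² + 36))) - 321680) = √((32868/37589 + 233256/(√(229441/4 + 36))) - 321680) = √((32868/37589 + 233256/(√(229585/4))) - 321680) = √((32868/37589 + 233256/((√229585/2))) - 321680) = √((32868/37589 + 233256*(2*√229585/229585)) - 321680) = √((32868/37589 + 466512*√229585/229585) - 321680) = √(-12091596652/37589 + 466512*√229585/229585)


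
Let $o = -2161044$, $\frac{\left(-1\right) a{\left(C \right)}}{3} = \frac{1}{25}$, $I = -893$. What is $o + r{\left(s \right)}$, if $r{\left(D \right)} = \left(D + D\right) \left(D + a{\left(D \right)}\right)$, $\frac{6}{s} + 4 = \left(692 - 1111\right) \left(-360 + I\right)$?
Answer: $- \frac{1654568221691125912}{765633750025} \approx -2.161 \cdot 10^{6}$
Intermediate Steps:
$a{\left(C \right)} = - \frac{3}{25}$
$s = \frac{2}{175001}$ ($s = \frac{6}{-4 + \left(692 - 1111\right) \left(-360 - 893\right)} = \frac{6}{-4 - -525007} = \frac{6}{-4 + 525007} = \frac{6}{525003} = 6 \cdot \frac{1}{525003} = \frac{2}{175001} \approx 1.1429 \cdot 10^{-5}$)
$r{\left(D \right)} = 2 D \left(- \frac{3}{25} + D\right)$ ($r{\left(D \right)} = \left(D + D\right) \left(D - \frac{3}{25}\right) = 2 D \left(- \frac{3}{25} + D\right)$)
$o + r{\left(s \right)} = -2161044 + \frac{2}{25} \cdot \frac{2}{175001} \left(-3 + 25 \cdot \frac{2}{175001}\right) = -2161044 + \frac{2}{25} \cdot \frac{2}{175001} \left(-3 + \frac{50}{175001}\right) = -2161044 + \frac{2}{25} \cdot \frac{2}{175001} \left(- \frac{524953}{175001}\right) = -2161044 - \frac{2099812}{765633750025} = - \frac{1654568221691125912}{765633750025}$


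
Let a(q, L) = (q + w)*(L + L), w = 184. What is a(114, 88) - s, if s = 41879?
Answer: 10569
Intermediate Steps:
a(q, L) = 2*L*(184 + q) (a(q, L) = (q + 184)*(L + L) = (184 + q)*(2*L) = 2*L*(184 + q))
a(114, 88) - s = 2*88*(184 + 114) - 1*41879 = 2*88*298 - 41879 = 52448 - 41879 = 10569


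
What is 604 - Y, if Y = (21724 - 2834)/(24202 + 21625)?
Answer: 27660618/45827 ≈ 603.59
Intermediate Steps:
Y = 18890/45827 ≈ 0.41220
604 - Y = 604 - 1*18890/45827 = 604 - 18890/45827 = 27660618/45827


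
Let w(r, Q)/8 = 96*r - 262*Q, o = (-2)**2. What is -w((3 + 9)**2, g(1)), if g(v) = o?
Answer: -102208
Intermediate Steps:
o = 4
g(v) = 4
w(r, Q) = -2096*Q + 768*r (w(r, Q) = 8*(96*r - 262*Q) = 8*(-262*Q + 96*r) = -2096*Q + 768*r)
-w((3 + 9)**2, g(1)) = -(-2096*4 + 768*(3 + 9)**2) = -(-8384 + 768*12**2) = -(-8384 + 768*144) = -(-8384 + 110592) = -1*102208 = -102208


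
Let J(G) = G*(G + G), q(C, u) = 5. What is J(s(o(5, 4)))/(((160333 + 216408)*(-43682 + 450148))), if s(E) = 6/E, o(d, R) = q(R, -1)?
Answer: 36/1914155091325 ≈ 1.8807e-11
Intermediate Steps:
o(d, R) = 5
J(G) = 2*G² (J(G) = G*(2*G) = 2*G²)
J(s(o(5, 4)))/(((160333 + 216408)*(-43682 + 450148))) = (2*(6/5)²)/(((160333 + 216408)*(-43682 + 450148))) = (2*(6*(⅕))²)/((376741*406466)) = (2*(6/5)²)/153132407306 = (2*(36/25))*(1/153132407306) = (72/25)*(1/153132407306) = 36/1914155091325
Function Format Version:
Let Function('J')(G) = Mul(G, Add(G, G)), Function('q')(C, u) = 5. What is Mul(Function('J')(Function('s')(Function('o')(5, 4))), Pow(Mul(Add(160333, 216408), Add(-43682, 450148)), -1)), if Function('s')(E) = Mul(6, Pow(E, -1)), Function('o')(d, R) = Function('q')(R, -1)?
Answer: Rational(36, 1914155091325) ≈ 1.8807e-11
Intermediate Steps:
Function('o')(d, R) = 5
Function('J')(G) = Mul(2, Pow(G, 2)) (Function('J')(G) = Mul(G, Mul(2, G)) = Mul(2, Pow(G, 2)))
Mul(Function('J')(Function('s')(Function('o')(5, 4))), Pow(Mul(Add(160333, 216408), Add(-43682, 450148)), -1)) = Mul(Mul(2, Pow(Mul(6, Pow(5, -1)), 2)), Pow(Mul(Add(160333, 216408), Add(-43682, 450148)), -1)) = Mul(Mul(2, Pow(Mul(6, Rational(1, 5)), 2)), Pow(Mul(376741, 406466), -1)) = Mul(Mul(2, Pow(Rational(6, 5), 2)), Pow(153132407306, -1)) = Mul(Mul(2, Rational(36, 25)), Rational(1, 153132407306)) = Mul(Rational(72, 25), Rational(1, 153132407306)) = Rational(36, 1914155091325)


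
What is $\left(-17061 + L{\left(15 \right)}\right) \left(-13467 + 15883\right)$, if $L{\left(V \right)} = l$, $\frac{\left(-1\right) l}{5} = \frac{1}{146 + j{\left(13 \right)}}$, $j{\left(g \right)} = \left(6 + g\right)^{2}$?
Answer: $- \frac{20898235712}{507} \approx -4.1219 \cdot 10^{7}$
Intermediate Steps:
$l = - \frac{5}{507}$ ($l = - \frac{5}{146 + \left(6 + 13\right)^{2}} = - \frac{5}{146 + 19^{2}} = - \frac{5}{146 + 361} = - \frac{5}{507} \approx -0.0098619$)
$L{\left(V \right)} = - \frac{5}{507}$
$\left(-17061 + L{\left(15 \right)}\right) \left(-13467 + 15883\right) = \left(-17061 - \frac{5}{507}\right) \left(-13467 + 15883\right) = \left(- \frac{8649932}{507}\right) 2416 = - \frac{20898235712}{507}$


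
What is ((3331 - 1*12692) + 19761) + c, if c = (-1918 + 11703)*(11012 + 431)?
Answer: 111980155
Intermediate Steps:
c = 111969755 (c = 9785*11443 = 111969755)
((3331 - 1*12692) + 19761) + c = ((3331 - 1*12692) + 19761) + 111969755 = ((3331 - 12692) + 19761) + 111969755 = (-9361 + 19761) + 111969755 = 10400 + 111969755 = 111980155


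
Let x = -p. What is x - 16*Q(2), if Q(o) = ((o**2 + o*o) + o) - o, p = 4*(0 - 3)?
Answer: -116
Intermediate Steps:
p = -12 (p = 4*(-3) = -12)
x = 12 (x = -1*(-12) = 12)
Q(o) = 2*o**2 (Q(o) = ((o**2 + o**2) + o) - o = (2*o**2 + o) - o = (o + 2*o**2) - o = 2*o**2)
x - 16*Q(2) = 12 - 32*2**2 = 12 - 32*4 = 12 - 16*8 = 12 - 128 = -116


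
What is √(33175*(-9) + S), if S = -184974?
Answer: I*√483549 ≈ 695.38*I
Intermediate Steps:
√(33175*(-9) + S) = √(33175*(-9) - 184974) = √(-298575 - 184974) = √(-483549) = I*√483549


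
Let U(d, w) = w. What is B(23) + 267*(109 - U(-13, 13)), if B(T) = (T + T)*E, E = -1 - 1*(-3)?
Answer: 25724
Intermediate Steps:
E = 2 (E = -1 + 3 = 2)
B(T) = 4*T (B(T) = (T + T)*2 = (2*T)*2 = 4*T)
B(23) + 267*(109 - U(-13, 13)) = 4*23 + 267*(109 - 1*13) = 92 + 267*(109 - 13) = 92 + 267*96 = 92 + 25632 = 25724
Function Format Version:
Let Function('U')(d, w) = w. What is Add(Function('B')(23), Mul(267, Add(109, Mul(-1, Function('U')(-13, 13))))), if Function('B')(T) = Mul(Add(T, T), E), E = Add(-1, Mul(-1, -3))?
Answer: 25724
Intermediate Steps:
E = 2 (E = Add(-1, 3) = 2)
Function('B')(T) = Mul(4, T) (Function('B')(T) = Mul(Add(T, T), 2) = Mul(Mul(2, T), 2) = Mul(4, T))
Add(Function('B')(23), Mul(267, Add(109, Mul(-1, Function('U')(-13, 13))))) = Add(Mul(4, 23), Mul(267, Add(109, Mul(-1, 13)))) = Add(92, Mul(267, Add(109, -13))) = Add(92, Mul(267, 96)) = Add(92, 25632) = 25724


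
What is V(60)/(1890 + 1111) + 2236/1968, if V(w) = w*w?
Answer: 3448759/1476492 ≈ 2.3358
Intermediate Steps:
V(w) = w²
V(60)/(1890 + 1111) + 2236/1968 = 60²/(1890 + 1111) + 2236/1968 = 3600/3001 + 2236*(1/1968) = 3600*(1/3001) + 559/492 = 3600/3001 + 559/492 = 3448759/1476492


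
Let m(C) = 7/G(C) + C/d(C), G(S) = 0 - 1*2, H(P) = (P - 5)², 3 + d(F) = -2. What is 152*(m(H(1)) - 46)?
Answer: -40052/5 ≈ -8010.4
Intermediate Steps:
d(F) = -5 (d(F) = -3 - 2 = -5)
H(P) = (-5 + P)²
G(S) = -2 (G(S) = 0 - 2 = -2)
m(C) = -7/2 - C/5 (m(C) = 7/(-2) + C/(-5) = 7*(-½) + C*(-⅕) = -7/2 - C/5)
152*(m(H(1)) - 46) = 152*((-7/2 - (-5 + 1)²/5) - 46) = 152*((-7/2 - ⅕*(-4)²) - 46) = 152*((-7/2 - ⅕*16) - 46) = 152*((-7/2 - 16/5) - 46) = 152*(-67/10 - 46) = 152*(-527/10) = -40052/5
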